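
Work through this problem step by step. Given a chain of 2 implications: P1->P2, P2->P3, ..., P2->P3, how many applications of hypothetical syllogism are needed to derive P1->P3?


With 2 implications in a chain connecting 3 propositions:
P1->P2, P2->P3, ..., P2->P3
Steps needed = (number of implications) - 1 = 2 - 1 = 1

1


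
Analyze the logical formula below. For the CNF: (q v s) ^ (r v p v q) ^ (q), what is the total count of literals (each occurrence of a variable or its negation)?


Counting literals in each clause:
Clause 1: 2 literal(s)
Clause 2: 3 literal(s)
Clause 3: 1 literal(s)
Total = 6

6


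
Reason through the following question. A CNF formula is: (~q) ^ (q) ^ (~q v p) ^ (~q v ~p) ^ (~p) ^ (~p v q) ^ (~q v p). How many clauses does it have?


A CNF formula is a conjunction of clauses.
Clauses are separated by ^.
Counting the conjuncts: 7 clauses.

7


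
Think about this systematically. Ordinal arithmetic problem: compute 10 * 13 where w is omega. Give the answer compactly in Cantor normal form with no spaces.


Compute 10 * 13.
Ordinal * is associative and left-distributive over +, but NOT commutative; for finite n>1, n*w = w but w*n stays w*n.
Both finite; ordinal * agrees with natural *: 10 * 13 = 130.
Result = 130

130


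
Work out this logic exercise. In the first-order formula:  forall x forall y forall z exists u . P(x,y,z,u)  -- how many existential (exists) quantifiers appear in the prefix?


Quantifier prefix: forall x forall y forall z exists u
Mark each quantifier type:
  U U U E
Universal count = 3, Existential count = 1
Asked for existential (exists) quantifiers: 1

1


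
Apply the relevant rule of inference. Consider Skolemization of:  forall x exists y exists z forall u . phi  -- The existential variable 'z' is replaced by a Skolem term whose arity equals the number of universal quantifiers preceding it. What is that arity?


Quantifier prefix: forall x exists y exists z forall u
'z' is existentially quantified at position 3.
Universal variables preceding it: x
Skolem function arity = 1

1


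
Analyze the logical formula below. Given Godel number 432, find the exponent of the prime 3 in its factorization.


Factorize 432 by dividing by 3 repeatedly.
Division steps: 3 divides 432 exactly 3 time(s).
Exponent of 3 = 3

3


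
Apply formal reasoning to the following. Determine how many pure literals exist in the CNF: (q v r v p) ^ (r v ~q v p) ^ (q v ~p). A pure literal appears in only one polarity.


Check each variable for pure literal status:
p: mixed (not pure)
q: mixed (not pure)
r: pure positive
Pure literal count = 1

1


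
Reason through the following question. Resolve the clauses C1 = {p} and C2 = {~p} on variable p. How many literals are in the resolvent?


Remove p from C1 and ~p from C2.
C1 remainder: {}
C2 remainder: {}
Union (resolvent): {} (empty clause)
Resolvent has 0 literal(s).

0


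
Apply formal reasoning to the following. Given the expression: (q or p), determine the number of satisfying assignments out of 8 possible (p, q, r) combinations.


Check all 8 assignments:
p=0, q=0, r=0: 0
p=0, q=0, r=1: 0
p=0, q=1, r=0: 1
p=0, q=1, r=1: 1
p=1, q=0, r=0: 1
p=1, q=0, r=1: 1
p=1, q=1, r=0: 1
p=1, q=1, r=1: 1
Count of True = 6

6


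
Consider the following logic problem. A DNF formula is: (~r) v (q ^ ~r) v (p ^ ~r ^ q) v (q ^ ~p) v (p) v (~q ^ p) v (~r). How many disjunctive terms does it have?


A DNF formula is a disjunction of terms (conjunctions).
Terms are separated by v.
Counting the disjuncts: 7 terms.

7


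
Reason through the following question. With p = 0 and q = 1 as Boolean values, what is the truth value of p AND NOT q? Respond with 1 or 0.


p = 0, q = 1
Operation: p AND NOT q
Evaluate: 0 AND NOT 1 = 0

0


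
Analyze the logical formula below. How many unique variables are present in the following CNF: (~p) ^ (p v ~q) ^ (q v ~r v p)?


Identify each variable that appears in the formula.
Variables found: p, q, r
Count = 3

3


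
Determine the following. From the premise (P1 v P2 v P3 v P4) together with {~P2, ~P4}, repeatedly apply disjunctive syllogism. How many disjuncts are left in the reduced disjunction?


Original disjuncts (4): P1, P2, P3, P4
Negated (eliminate): ~P2, ~P4
Remaining disjuncts: P1, P3
Count = 4 - 2 = 2

2


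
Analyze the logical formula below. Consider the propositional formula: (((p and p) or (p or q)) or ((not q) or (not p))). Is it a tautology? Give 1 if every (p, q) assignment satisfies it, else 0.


Check all 4 assignments:
p=0, q=0: 1
p=0, q=1: 1
p=1, q=0: 1
p=1, q=1: 1
Satisfying count = 4/4.
Tautology iff count = 4: yes.

1


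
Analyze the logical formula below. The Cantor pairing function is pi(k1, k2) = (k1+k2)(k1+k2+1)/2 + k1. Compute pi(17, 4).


k1 + k2 = 21
(k1+k2)(k1+k2+1)/2 = 21 * 22 / 2 = 231
pi = 231 + 17 = 248

248


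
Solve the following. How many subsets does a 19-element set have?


The power set of a set with n elements has 2^n elements.
|P(S)| = 2^19 = 524288

524288


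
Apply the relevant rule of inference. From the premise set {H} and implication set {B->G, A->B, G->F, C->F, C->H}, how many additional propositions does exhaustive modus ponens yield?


Initial facts: {H}
Apply modus ponens to closure:
  (no implication fires)
Final known: {H}
New propositions: {(none)}
Count = 0

0


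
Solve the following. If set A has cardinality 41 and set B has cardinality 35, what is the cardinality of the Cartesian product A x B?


The Cartesian product A x B contains all ordered pairs (a, b).
|A x B| = |A| * |B| = 41 * 35 = 1435

1435


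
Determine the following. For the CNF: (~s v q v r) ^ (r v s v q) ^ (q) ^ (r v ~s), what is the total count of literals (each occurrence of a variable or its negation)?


Counting literals in each clause:
Clause 1: 3 literal(s)
Clause 2: 3 literal(s)
Clause 3: 1 literal(s)
Clause 4: 2 literal(s)
Total = 9

9


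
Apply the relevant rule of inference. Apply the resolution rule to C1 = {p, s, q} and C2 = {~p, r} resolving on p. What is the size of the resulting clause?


Remove p from C1 and ~p from C2.
C1 remainder: {s, q}
C2 remainder: {r}
Union (resolvent): {q, r, s}
Resolvent has 3 literal(s).

3


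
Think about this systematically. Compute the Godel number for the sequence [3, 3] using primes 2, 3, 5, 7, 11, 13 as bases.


Encode each element as an exponent of the corresponding prime:
  2^3 = 8
  3^3 = 27
Product = 8 * 27 = 216

216


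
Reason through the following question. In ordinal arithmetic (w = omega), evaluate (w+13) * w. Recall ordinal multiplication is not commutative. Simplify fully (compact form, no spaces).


Compute (w+13) * w.
Ordinal * is associative and left-distributive over +, but NOT commutative; for finite n>1, n*w = w but w*n stays w*n.
(w+13) * w = sup{(w+13)*k : k<w} = sup{w*k+13} = w^2 (the +13 tail is absorbed in the limit).
Result = w^2

w^2


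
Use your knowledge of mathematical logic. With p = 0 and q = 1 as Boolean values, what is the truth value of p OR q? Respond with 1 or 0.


p = 0, q = 1
Operation: p OR q
Evaluate: 0 OR 1 = 1

1


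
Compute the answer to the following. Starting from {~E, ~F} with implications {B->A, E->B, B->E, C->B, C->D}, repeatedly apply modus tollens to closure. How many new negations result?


Initial negated facts: {~E, ~F}
Apply modus tollens to closure:
  ~E and B->E  =>  ~B
  ~B and C->B  =>  ~C
Final negated: {~B, ~C, ~E, ~F}
New negations: {~B, ~C}
Count = 2

2


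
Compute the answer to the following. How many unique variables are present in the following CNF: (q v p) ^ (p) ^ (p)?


Identify each variable that appears in the formula.
Variables found: p, q
Count = 2

2


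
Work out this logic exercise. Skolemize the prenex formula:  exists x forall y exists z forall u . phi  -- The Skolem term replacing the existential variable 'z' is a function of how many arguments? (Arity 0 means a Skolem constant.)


Quantifier prefix: exists x forall y exists z forall u
'z' is existentially quantified at position 3.
Universal variables preceding it: y
Skolem function arity = 1

1


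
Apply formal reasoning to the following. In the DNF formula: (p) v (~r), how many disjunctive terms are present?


A DNF formula is a disjunction of terms (conjunctions).
Terms are separated by v.
Counting the disjuncts: 2 terms.

2


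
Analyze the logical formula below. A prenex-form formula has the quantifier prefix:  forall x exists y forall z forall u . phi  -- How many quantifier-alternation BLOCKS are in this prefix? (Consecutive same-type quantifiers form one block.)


Quantifier-type sequence: A E A A  (A=forall, E=exists)
Group into maximal same-type runs:
  Ax1 | Ex1 | Ax2
Number of blocks = 3

3


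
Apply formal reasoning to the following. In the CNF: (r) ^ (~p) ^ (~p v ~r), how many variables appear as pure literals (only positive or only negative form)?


Check each variable for pure literal status:
p: pure negative
q: absent (not pure)
r: mixed (not pure)
Pure literal count = 1

1


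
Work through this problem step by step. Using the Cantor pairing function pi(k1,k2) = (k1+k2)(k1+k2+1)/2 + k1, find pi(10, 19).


k1 + k2 = 29
(k1+k2)(k1+k2+1)/2 = 29 * 30 / 2 = 435
pi = 435 + 10 = 445

445


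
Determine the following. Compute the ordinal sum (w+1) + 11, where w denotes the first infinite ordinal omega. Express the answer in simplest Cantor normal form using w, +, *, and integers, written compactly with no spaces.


Compute (w+1) + 11.
Ordinal + is associative but NOT commutative; for finite n>0, n + w = w but w + n stays w+n.
By associativity: (w+1) + 11 = w + (1+11) = w+12.
Result = w+12

w+12


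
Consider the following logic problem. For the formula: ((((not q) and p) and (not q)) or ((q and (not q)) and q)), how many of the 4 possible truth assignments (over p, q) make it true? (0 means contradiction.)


Check all 4 assignments:
p=0, q=0: 0
p=0, q=1: 0
p=1, q=0: 1
p=1, q=1: 0
Count of True = 1

1


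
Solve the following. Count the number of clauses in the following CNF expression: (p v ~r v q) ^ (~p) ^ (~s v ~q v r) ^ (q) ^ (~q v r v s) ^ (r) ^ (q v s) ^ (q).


A CNF formula is a conjunction of clauses.
Clauses are separated by ^.
Counting the conjuncts: 8 clauses.

8


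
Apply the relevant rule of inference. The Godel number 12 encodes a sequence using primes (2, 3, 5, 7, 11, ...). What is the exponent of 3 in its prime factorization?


Factorize 12 by dividing by 3 repeatedly.
Division steps: 3 divides 12 exactly 1 time(s).
Exponent of 3 = 1

1


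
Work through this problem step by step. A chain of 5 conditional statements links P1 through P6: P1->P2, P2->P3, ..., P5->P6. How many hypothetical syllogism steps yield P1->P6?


With 5 implications in a chain connecting 6 propositions:
P1->P2, P2->P3, ..., P5->P6
Steps needed = (number of implications) - 1 = 5 - 1 = 4

4


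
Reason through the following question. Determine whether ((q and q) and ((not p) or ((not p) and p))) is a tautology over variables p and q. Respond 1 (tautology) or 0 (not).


Check all 4 assignments:
p=0, q=0: 0
p=0, q=1: 1
p=1, q=0: 0
p=1, q=1: 0
Satisfying count = 1/4.
Tautology iff count = 4: no.

0


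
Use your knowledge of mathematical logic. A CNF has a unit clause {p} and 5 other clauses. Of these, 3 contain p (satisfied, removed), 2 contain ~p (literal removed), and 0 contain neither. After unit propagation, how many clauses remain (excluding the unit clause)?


Satisfied (removed): 3
Shortened (remain): 2
Unchanged (remain): 0
Remaining = 2 + 0 = 2

2


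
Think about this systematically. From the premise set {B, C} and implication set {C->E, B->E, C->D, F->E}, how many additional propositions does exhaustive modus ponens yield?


Initial facts: {B, C}
Apply modus ponens to closure:
  C and C->E  =>  E
  C and C->D  =>  D
Final known: {B, C, D, E}
New propositions: {D, E}
Count = 2

2


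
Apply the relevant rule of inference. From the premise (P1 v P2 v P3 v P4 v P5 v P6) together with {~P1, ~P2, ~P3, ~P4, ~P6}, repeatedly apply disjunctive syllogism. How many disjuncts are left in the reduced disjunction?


Original disjuncts (6): P1, P2, P3, P4, P5, P6
Negated (eliminate): ~P1, ~P2, ~P3, ~P4, ~P6
Remaining disjuncts: P5
Count = 6 - 5 = 1

1


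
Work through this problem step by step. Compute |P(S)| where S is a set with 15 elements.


The power set of a set with n elements has 2^n elements.
|P(S)| = 2^15 = 32768

32768


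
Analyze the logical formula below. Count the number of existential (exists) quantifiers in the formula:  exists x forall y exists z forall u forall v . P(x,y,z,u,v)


Quantifier prefix: exists x forall y exists z forall u forall v
Mark each quantifier type:
  E U E U U
Universal count = 3, Existential count = 2
Asked for existential (exists) quantifiers: 2

2


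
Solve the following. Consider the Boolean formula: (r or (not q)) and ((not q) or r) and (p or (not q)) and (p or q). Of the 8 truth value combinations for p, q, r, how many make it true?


Evaluate all 8 assignments for p, q, r:
p=0, q=0, r=0: 0
p=0, q=0, r=1: 0
p=0, q=1, r=0: 0
p=0, q=1, r=1: 0
p=1, q=0, r=0: 1
p=1, q=0, r=1: 1
p=1, q=1, r=0: 0
p=1, q=1, r=1: 1
Satisfying count = 3

3


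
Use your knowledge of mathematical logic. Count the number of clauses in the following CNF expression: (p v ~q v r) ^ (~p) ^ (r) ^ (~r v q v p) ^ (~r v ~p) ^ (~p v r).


A CNF formula is a conjunction of clauses.
Clauses are separated by ^.
Counting the conjuncts: 6 clauses.

6


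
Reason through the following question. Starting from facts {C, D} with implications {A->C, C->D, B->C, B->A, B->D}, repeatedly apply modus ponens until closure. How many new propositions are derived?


Initial facts: {C, D}
Apply modus ponens to closure:
  (no implication fires)
Final known: {C, D}
New propositions: {(none)}
Count = 0

0


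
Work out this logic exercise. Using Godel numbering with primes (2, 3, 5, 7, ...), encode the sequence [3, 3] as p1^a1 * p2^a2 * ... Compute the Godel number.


Encode each element as an exponent of the corresponding prime:
  2^3 = 8
  3^3 = 27
Product = 8 * 27 = 216

216


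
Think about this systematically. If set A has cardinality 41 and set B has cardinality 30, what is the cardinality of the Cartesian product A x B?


The Cartesian product A x B contains all ordered pairs (a, b).
|A x B| = |A| * |B| = 41 * 30 = 1230

1230


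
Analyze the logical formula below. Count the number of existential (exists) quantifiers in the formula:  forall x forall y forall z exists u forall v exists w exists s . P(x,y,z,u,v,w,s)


Quantifier prefix: forall x forall y forall z exists u forall v exists w exists s
Mark each quantifier type:
  U U U E U E E
Universal count = 4, Existential count = 3
Asked for existential (exists) quantifiers: 3

3


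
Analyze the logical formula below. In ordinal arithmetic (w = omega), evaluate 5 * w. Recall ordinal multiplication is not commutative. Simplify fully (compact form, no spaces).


Compute 5 * w.
Ordinal * is associative and left-distributive over +, but NOT commutative; for finite n>1, n*w = w but w*n stays w*n.
For finite n>0, n * w = sup{n*k : k<w} = w. So 5 * w = w.
Result = w

w


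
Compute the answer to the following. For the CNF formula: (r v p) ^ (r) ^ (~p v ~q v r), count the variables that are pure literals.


Check each variable for pure literal status:
p: mixed (not pure)
q: pure negative
r: pure positive
Pure literal count = 2

2


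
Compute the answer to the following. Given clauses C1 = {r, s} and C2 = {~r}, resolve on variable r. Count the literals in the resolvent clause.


Remove r from C1 and ~r from C2.
C1 remainder: {s}
C2 remainder: {}
Union (resolvent): {s}
Resolvent has 1 literal(s).

1


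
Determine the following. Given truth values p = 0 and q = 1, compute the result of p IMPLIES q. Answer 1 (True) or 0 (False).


p = 0, q = 1
Operation: p IMPLIES q
Evaluate: 0 IMPLIES 1 = 1

1


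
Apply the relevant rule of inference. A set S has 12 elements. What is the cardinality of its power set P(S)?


The power set of a set with n elements has 2^n elements.
|P(S)| = 2^12 = 4096

4096


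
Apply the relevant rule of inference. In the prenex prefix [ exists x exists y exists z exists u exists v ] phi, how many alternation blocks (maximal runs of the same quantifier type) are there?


Quantifier-type sequence: E E E E E  (A=forall, E=exists)
Group into maximal same-type runs:
  Ex5
Number of blocks = 1

1


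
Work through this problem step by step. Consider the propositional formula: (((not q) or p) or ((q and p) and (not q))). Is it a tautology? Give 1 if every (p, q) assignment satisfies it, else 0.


Check all 4 assignments:
p=0, q=0: 1
p=0, q=1: 0
p=1, q=0: 1
p=1, q=1: 1
Satisfying count = 3/4.
Tautology iff count = 4: no.

0


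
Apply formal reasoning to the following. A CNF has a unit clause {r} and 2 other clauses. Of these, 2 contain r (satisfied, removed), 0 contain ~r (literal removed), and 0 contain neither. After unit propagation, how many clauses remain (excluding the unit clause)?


Satisfied (removed): 2
Shortened (remain): 0
Unchanged (remain): 0
Remaining = 0 + 0 = 0

0


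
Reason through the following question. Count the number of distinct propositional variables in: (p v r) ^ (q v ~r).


Identify each variable that appears in the formula.
Variables found: p, q, r
Count = 3

3


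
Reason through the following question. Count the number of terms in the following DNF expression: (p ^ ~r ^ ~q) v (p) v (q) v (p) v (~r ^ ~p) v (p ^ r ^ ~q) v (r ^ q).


A DNF formula is a disjunction of terms (conjunctions).
Terms are separated by v.
Counting the disjuncts: 7 terms.

7


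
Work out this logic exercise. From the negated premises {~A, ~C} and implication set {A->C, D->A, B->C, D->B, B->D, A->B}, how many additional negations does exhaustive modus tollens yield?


Initial negated facts: {~A, ~C}
Apply modus tollens to closure:
  ~A and D->A  =>  ~D
  ~C and B->C  =>  ~B
Final negated: {~A, ~B, ~C, ~D}
New negations: {~B, ~D}
Count = 2

2


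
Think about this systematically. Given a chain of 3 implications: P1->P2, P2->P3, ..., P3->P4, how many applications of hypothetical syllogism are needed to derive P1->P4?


With 3 implications in a chain connecting 4 propositions:
P1->P2, P2->P3, ..., P3->P4
Steps needed = (number of implications) - 1 = 3 - 1 = 2

2


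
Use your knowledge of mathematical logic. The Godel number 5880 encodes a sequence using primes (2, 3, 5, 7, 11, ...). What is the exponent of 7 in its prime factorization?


Factorize 5880 by dividing by 7 repeatedly.
Division steps: 7 divides 5880 exactly 2 time(s).
Exponent of 7 = 2

2


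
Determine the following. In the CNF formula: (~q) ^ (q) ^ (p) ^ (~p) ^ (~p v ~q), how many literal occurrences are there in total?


Counting literals in each clause:
Clause 1: 1 literal(s)
Clause 2: 1 literal(s)
Clause 3: 1 literal(s)
Clause 4: 1 literal(s)
Clause 5: 2 literal(s)
Total = 6

6


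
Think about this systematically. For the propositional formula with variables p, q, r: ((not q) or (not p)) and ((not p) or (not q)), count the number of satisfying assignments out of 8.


Evaluate all 8 assignments for p, q, r:
p=0, q=0, r=0: 1
p=0, q=0, r=1: 1
p=0, q=1, r=0: 1
p=0, q=1, r=1: 1
p=1, q=0, r=0: 1
p=1, q=0, r=1: 1
p=1, q=1, r=0: 0
p=1, q=1, r=1: 0
Satisfying count = 6

6


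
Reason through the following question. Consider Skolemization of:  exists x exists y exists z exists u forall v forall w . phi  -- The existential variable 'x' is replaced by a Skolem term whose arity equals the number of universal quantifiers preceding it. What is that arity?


Quantifier prefix: exists x exists y exists z exists u forall v forall w
'x' is existentially quantified at position 1.
No universal quantifiers precede it.
Skolem function arity = 0 (a Skolem constant)

0


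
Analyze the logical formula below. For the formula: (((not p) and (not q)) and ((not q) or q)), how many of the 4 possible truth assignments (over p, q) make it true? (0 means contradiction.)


Check all 4 assignments:
p=0, q=0: 1
p=0, q=1: 0
p=1, q=0: 0
p=1, q=1: 0
Count of True = 1

1


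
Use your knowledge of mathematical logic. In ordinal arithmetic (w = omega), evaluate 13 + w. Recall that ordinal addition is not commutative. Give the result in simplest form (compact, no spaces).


Compute 13 + w.
Ordinal + is associative but NOT commutative; for finite n>0, n + w = w but w + n stays w+n.
Any finite left addend is absorbed by w on the right: 13 + w = w.
Result = w

w


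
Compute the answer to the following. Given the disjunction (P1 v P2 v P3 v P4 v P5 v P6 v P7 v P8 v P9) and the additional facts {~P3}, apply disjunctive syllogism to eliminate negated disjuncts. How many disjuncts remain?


Original disjuncts (9): P1, P2, P3, P4, P5, P6, P7, P8, P9
Negated (eliminate): ~P3
Remaining disjuncts: P1, P2, P4, P5, P6, P7, P8, P9
Count = 9 - 1 = 8

8


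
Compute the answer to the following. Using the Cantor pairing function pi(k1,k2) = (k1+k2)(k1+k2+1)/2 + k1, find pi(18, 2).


k1 + k2 = 20
(k1+k2)(k1+k2+1)/2 = 20 * 21 / 2 = 210
pi = 210 + 18 = 228

228


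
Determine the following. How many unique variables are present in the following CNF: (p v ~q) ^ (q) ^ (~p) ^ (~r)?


Identify each variable that appears in the formula.
Variables found: p, q, r
Count = 3

3


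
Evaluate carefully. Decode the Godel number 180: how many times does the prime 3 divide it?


Factorize 180 by dividing by 3 repeatedly.
Division steps: 3 divides 180 exactly 2 time(s).
Exponent of 3 = 2

2


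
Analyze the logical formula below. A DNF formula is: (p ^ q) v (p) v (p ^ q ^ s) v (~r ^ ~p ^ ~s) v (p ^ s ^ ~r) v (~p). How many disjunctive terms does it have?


A DNF formula is a disjunction of terms (conjunctions).
Terms are separated by v.
Counting the disjuncts: 6 terms.

6


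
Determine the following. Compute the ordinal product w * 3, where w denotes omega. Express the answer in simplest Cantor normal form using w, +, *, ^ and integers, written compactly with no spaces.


Compute w * 3.
Ordinal * is associative and left-distributive over +, but NOT commutative; for finite n>1, n*w = w but w*n stays w*n.
w * 3 means 3 copies of w concatenated: w*3.
Result = w*3

w*3


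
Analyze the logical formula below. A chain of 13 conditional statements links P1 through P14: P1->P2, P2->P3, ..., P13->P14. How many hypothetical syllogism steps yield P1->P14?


With 13 implications in a chain connecting 14 propositions:
P1->P2, P2->P3, ..., P13->P14
Steps needed = (number of implications) - 1 = 13 - 1 = 12

12


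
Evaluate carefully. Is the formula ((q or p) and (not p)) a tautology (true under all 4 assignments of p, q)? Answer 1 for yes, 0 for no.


Check all 4 assignments:
p=0, q=0: 0
p=0, q=1: 1
p=1, q=0: 0
p=1, q=1: 0
Satisfying count = 1/4.
Tautology iff count = 4: no.

0


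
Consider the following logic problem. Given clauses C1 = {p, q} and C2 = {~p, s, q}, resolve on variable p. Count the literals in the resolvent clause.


Remove p from C1 and ~p from C2.
C1 remainder: {q}
C2 remainder: {s, q}
Union (resolvent): {q, s}
Resolvent has 2 literal(s).

2


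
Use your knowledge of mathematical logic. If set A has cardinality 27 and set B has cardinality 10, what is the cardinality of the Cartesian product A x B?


The Cartesian product A x B contains all ordered pairs (a, b).
|A x B| = |A| * |B| = 27 * 10 = 270

270


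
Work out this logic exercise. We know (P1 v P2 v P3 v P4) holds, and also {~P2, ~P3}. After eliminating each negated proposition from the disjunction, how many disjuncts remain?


Original disjuncts (4): P1, P2, P3, P4
Negated (eliminate): ~P2, ~P3
Remaining disjuncts: P1, P4
Count = 4 - 2 = 2

2


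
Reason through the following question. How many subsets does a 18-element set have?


The power set of a set with n elements has 2^n elements.
|P(S)| = 2^18 = 262144

262144


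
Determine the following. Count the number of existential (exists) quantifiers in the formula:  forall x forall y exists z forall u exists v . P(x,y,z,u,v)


Quantifier prefix: forall x forall y exists z forall u exists v
Mark each quantifier type:
  U U E U E
Universal count = 3, Existential count = 2
Asked for existential (exists) quantifiers: 2

2


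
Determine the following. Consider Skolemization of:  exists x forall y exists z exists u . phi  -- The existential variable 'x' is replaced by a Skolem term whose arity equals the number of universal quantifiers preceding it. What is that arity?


Quantifier prefix: exists x forall y exists z exists u
'x' is existentially quantified at position 1.
No universal quantifiers precede it.
Skolem function arity = 0 (a Skolem constant)

0


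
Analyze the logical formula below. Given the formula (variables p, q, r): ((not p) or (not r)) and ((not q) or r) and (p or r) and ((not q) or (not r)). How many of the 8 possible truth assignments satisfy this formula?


Evaluate all 8 assignments for p, q, r:
p=0, q=0, r=0: 0
p=0, q=0, r=1: 1
p=0, q=1, r=0: 0
p=0, q=1, r=1: 0
p=1, q=0, r=0: 1
p=1, q=0, r=1: 0
p=1, q=1, r=0: 0
p=1, q=1, r=1: 0
Satisfying count = 2

2


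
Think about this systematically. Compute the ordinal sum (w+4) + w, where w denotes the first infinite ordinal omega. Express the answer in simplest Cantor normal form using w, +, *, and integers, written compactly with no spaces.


Compute (w+4) + w.
Ordinal + is associative but NOT commutative; for finite n>0, n + w = w but w + n stays w+n.
(w+4) + w = w + (4+w) = w + w = w*2 (the finite tail 4 is absorbed by the right w).
Result = w*2

w*2


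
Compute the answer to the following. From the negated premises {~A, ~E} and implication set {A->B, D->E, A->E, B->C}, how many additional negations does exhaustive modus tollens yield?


Initial negated facts: {~A, ~E}
Apply modus tollens to closure:
  ~E and D->E  =>  ~D
Final negated: {~A, ~D, ~E}
New negations: {~D}
Count = 1

1


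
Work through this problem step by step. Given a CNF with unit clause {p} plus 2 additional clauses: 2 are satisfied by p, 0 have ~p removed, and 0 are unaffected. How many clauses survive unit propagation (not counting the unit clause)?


Satisfied (removed): 2
Shortened (remain): 0
Unchanged (remain): 0
Remaining = 0 + 0 = 0

0


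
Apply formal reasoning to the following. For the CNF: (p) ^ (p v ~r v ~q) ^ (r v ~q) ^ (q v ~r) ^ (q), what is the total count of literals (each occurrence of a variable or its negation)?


Counting literals in each clause:
Clause 1: 1 literal(s)
Clause 2: 3 literal(s)
Clause 3: 2 literal(s)
Clause 4: 2 literal(s)
Clause 5: 1 literal(s)
Total = 9

9


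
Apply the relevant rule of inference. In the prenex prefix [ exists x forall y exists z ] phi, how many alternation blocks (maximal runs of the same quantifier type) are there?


Quantifier-type sequence: E A E  (A=forall, E=exists)
Group into maximal same-type runs:
  Ex1 | Ax1 | Ex1
Number of blocks = 3

3


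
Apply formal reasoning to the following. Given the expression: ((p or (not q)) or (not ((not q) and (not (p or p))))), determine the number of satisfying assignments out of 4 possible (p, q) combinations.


Check all 4 assignments:
p=0, q=0: 1
p=0, q=1: 1
p=1, q=0: 1
p=1, q=1: 1
Count of True = 4

4


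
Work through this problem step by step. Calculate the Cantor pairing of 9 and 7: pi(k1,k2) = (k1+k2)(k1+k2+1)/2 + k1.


k1 + k2 = 16
(k1+k2)(k1+k2+1)/2 = 16 * 17 / 2 = 136
pi = 136 + 9 = 145

145


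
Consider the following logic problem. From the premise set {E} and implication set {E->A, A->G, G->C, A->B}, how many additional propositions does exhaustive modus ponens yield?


Initial facts: {E}
Apply modus ponens to closure:
  E and E->A  =>  A
  A and A->G  =>  G
  G and G->C  =>  C
  A and A->B  =>  B
Final known: {A, B, C, E, G}
New propositions: {A, B, C, G}
Count = 4

4


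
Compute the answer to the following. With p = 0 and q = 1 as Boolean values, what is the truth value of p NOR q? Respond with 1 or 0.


p = 0, q = 1
Operation: p NOR q
Evaluate: 0 NOR 1 = 0

0


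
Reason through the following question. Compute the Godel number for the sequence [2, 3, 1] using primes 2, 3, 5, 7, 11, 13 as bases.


Encode each element as an exponent of the corresponding prime:
  2^2 = 4
  3^3 = 27
  5^1 = 5
Product = 4 * 27 * 5 = 540

540


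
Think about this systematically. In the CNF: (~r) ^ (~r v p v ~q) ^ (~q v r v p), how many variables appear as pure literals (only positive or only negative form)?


Check each variable for pure literal status:
p: pure positive
q: pure negative
r: mixed (not pure)
Pure literal count = 2

2


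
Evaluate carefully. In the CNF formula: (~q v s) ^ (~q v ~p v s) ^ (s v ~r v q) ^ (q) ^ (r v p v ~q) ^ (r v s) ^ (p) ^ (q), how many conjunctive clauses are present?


A CNF formula is a conjunction of clauses.
Clauses are separated by ^.
Counting the conjuncts: 8 clauses.

8


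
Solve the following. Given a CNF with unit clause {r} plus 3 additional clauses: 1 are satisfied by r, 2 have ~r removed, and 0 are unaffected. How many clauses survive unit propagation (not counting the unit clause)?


Satisfied (removed): 1
Shortened (remain): 2
Unchanged (remain): 0
Remaining = 2 + 0 = 2

2


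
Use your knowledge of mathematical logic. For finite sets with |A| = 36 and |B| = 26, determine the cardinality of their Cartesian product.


The Cartesian product A x B contains all ordered pairs (a, b).
|A x B| = |A| * |B| = 36 * 26 = 936

936


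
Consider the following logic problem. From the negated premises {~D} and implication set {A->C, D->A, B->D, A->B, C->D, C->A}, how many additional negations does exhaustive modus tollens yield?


Initial negated facts: {~D}
Apply modus tollens to closure:
  ~D and B->D  =>  ~B
  ~B and A->B  =>  ~A
  ~D and C->D  =>  ~C
Final negated: {~A, ~B, ~C, ~D}
New negations: {~A, ~B, ~C}
Count = 3

3


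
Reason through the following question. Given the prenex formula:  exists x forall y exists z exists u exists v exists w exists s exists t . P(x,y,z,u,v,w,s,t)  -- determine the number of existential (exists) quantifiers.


Quantifier prefix: exists x forall y exists z exists u exists v exists w exists s exists t
Mark each quantifier type:
  E U E E E E E E
Universal count = 1, Existential count = 7
Asked for existential (exists) quantifiers: 7

7


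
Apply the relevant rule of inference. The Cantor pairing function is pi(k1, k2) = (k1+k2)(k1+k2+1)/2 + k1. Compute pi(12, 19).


k1 + k2 = 31
(k1+k2)(k1+k2+1)/2 = 31 * 32 / 2 = 496
pi = 496 + 12 = 508

508


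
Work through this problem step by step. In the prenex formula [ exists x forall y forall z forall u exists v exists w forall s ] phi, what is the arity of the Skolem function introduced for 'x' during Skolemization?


Quantifier prefix: exists x forall y forall z forall u exists v exists w forall s
'x' is existentially quantified at position 1.
No universal quantifiers precede it.
Skolem function arity = 0 (a Skolem constant)

0


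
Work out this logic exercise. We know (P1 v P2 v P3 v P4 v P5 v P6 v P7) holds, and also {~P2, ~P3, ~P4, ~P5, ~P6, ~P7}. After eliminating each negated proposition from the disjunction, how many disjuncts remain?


Original disjuncts (7): P1, P2, P3, P4, P5, P6, P7
Negated (eliminate): ~P2, ~P3, ~P4, ~P5, ~P6, ~P7
Remaining disjuncts: P1
Count = 7 - 6 = 1

1


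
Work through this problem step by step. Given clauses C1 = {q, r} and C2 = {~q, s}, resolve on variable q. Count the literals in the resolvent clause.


Remove q from C1 and ~q from C2.
C1 remainder: {r}
C2 remainder: {s}
Union (resolvent): {r, s}
Resolvent has 2 literal(s).

2


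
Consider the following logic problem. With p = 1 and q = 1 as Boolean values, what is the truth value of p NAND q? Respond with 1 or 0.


p = 1, q = 1
Operation: p NAND q
Evaluate: 1 NAND 1 = 0

0


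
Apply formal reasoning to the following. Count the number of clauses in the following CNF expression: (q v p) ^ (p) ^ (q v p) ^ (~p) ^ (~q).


A CNF formula is a conjunction of clauses.
Clauses are separated by ^.
Counting the conjuncts: 5 clauses.

5


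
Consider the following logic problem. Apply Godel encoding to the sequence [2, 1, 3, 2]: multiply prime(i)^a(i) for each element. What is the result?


Encode each element as an exponent of the corresponding prime:
  2^2 = 4
  3^1 = 3
  5^3 = 125
  7^2 = 49
Product = 4 * 3 * 125 * 49 = 73500

73500


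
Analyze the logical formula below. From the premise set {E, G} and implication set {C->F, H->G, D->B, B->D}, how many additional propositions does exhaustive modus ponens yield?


Initial facts: {E, G}
Apply modus ponens to closure:
  (no implication fires)
Final known: {E, G}
New propositions: {(none)}
Count = 0

0


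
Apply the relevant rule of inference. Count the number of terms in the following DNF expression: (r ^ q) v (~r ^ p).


A DNF formula is a disjunction of terms (conjunctions).
Terms are separated by v.
Counting the disjuncts: 2 terms.

2


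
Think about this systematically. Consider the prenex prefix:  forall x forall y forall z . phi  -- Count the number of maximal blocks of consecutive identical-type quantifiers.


Quantifier-type sequence: A A A  (A=forall, E=exists)
Group into maximal same-type runs:
  Ax3
Number of blocks = 1

1


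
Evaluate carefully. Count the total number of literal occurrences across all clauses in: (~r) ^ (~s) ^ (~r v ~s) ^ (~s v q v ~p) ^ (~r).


Counting literals in each clause:
Clause 1: 1 literal(s)
Clause 2: 1 literal(s)
Clause 3: 2 literal(s)
Clause 4: 3 literal(s)
Clause 5: 1 literal(s)
Total = 8

8


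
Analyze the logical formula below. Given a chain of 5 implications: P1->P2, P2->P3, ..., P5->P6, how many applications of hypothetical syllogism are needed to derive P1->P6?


With 5 implications in a chain connecting 6 propositions:
P1->P2, P2->P3, ..., P5->P6
Steps needed = (number of implications) - 1 = 5 - 1 = 4

4


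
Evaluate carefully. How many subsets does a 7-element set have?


The power set of a set with n elements has 2^n elements.
|P(S)| = 2^7 = 128

128


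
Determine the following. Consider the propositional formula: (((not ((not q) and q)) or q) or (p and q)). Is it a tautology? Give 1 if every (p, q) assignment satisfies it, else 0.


Check all 4 assignments:
p=0, q=0: 1
p=0, q=1: 1
p=1, q=0: 1
p=1, q=1: 1
Satisfying count = 4/4.
Tautology iff count = 4: yes.

1


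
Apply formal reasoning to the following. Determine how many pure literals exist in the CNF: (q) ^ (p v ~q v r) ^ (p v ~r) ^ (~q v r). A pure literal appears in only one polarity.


Check each variable for pure literal status:
p: pure positive
q: mixed (not pure)
r: mixed (not pure)
Pure literal count = 1

1


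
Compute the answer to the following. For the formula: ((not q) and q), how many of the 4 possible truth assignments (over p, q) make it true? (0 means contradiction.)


Check all 4 assignments:
p=0, q=0: 0
p=0, q=1: 0
p=1, q=0: 0
p=1, q=1: 0
Count of True = 0

0


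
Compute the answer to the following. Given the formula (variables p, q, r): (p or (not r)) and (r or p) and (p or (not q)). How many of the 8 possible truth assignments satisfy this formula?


Evaluate all 8 assignments for p, q, r:
p=0, q=0, r=0: 0
p=0, q=0, r=1: 0
p=0, q=1, r=0: 0
p=0, q=1, r=1: 0
p=1, q=0, r=0: 1
p=1, q=0, r=1: 1
p=1, q=1, r=0: 1
p=1, q=1, r=1: 1
Satisfying count = 4

4


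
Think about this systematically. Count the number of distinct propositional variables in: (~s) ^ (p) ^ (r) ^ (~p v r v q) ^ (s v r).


Identify each variable that appears in the formula.
Variables found: p, q, r, s
Count = 4

4


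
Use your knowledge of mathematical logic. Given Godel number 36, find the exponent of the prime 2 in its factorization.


Factorize 36 by dividing by 2 repeatedly.
Division steps: 2 divides 36 exactly 2 time(s).
Exponent of 2 = 2

2


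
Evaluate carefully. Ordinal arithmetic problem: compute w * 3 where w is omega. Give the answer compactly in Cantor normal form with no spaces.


Compute w * 3.
Ordinal * is associative and left-distributive over +, but NOT commutative; for finite n>1, n*w = w but w*n stays w*n.
w * 3 means 3 copies of w concatenated: w*3.
Result = w*3

w*3


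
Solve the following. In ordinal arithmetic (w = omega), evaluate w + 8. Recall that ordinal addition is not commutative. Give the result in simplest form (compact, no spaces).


Compute w + 8.
Ordinal + is associative but NOT commutative; for finite n>0, n + w = w but w + n stays w+n.
w + 8 is already in normal form (a successor ordinal beyond w).
Result = w+8

w+8


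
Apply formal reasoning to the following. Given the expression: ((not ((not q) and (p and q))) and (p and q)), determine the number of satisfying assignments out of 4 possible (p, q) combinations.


Check all 4 assignments:
p=0, q=0: 0
p=0, q=1: 0
p=1, q=0: 0
p=1, q=1: 1
Count of True = 1

1


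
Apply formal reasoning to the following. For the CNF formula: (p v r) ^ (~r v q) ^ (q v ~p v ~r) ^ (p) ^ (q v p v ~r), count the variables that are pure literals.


Check each variable for pure literal status:
p: mixed (not pure)
q: pure positive
r: mixed (not pure)
Pure literal count = 1

1


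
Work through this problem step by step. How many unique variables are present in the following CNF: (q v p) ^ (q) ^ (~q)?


Identify each variable that appears in the formula.
Variables found: p, q
Count = 2

2


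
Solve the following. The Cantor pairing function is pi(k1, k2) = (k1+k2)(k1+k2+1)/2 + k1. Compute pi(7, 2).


k1 + k2 = 9
(k1+k2)(k1+k2+1)/2 = 9 * 10 / 2 = 45
pi = 45 + 7 = 52

52


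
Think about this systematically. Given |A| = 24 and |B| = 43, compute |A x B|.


The Cartesian product A x B contains all ordered pairs (a, b).
|A x B| = |A| * |B| = 24 * 43 = 1032

1032


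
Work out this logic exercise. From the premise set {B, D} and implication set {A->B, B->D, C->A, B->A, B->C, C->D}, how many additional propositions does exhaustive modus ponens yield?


Initial facts: {B, D}
Apply modus ponens to closure:
  B and B->A  =>  A
  B and B->C  =>  C
Final known: {A, B, C, D}
New propositions: {A, C}
Count = 2

2


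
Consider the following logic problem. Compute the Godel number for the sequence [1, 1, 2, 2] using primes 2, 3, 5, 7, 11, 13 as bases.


Encode each element as an exponent of the corresponding prime:
  2^1 = 2
  3^1 = 3
  5^2 = 25
  7^2 = 49
Product = 2 * 3 * 25 * 49 = 7350

7350


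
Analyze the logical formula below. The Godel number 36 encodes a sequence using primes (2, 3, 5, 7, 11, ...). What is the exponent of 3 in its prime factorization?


Factorize 36 by dividing by 3 repeatedly.
Division steps: 3 divides 36 exactly 2 time(s).
Exponent of 3 = 2

2


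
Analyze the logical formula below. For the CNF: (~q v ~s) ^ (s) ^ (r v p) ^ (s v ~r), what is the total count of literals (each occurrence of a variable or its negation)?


Counting literals in each clause:
Clause 1: 2 literal(s)
Clause 2: 1 literal(s)
Clause 3: 2 literal(s)
Clause 4: 2 literal(s)
Total = 7

7


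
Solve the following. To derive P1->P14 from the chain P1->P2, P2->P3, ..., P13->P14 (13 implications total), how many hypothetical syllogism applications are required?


With 13 implications in a chain connecting 14 propositions:
P1->P2, P2->P3, ..., P13->P14
Steps needed = (number of implications) - 1 = 13 - 1 = 12

12


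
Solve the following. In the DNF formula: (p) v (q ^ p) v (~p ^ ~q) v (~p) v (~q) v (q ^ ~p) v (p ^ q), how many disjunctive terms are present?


A DNF formula is a disjunction of terms (conjunctions).
Terms are separated by v.
Counting the disjuncts: 7 terms.

7
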